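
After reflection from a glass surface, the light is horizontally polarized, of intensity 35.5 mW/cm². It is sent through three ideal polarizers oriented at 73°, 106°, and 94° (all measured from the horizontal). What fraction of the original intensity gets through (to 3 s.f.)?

I/I₀ ≈ 0.0575

I₁ = 35.5 mW/cm² · cos²(73°) = 3.035 mW/cm².
I₂ = I₁ · cos²(33°) = 3.035 · 0.7034 = 2.134 mW/cm².
I₃ = I₂ · cos²(12°) = 2.134 · 0.9568 = 2.042 mW/cm².
Transmitted fraction = 0.05753.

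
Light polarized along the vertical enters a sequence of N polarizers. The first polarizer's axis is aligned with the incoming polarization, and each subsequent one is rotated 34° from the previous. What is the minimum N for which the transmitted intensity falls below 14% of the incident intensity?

First polarizer is aligned with the polarization: full transmission.
Each further stage multiplies by cos²(34°) = 0.6873.
After N polarizers: T = 0.6873^(N−1). Require T < 0.14 ⇒ N−1 > ln(0.14)/ln(0.6873) = 5.24, so N−1 ≥ 6 and N = 7.
Check: N=7 gives T = 0.1054 < 0.14; N=6 gives T = 0.1534.

N = 7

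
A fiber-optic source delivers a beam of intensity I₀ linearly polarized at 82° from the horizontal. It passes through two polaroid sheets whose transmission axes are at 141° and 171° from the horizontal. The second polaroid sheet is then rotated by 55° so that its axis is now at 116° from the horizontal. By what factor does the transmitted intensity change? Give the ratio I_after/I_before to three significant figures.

I_new/I_old ≈ 1.10

Before rotation:
I₁ = I₀ cos²(141° − 82°) = I₀ cos²(59°) = 0.2653 I₀.
I₂ = I₁ cos²(171° − 141°) = 0.2653 I₀ · cos²(30°) = 0.1989 I₀.
After rotation:
I₁ = I₀ cos²(141° − 82°) = I₀ cos²(59°) = 0.2653 I₀.
I₂ = I₁ cos²(116° − 141°) = 0.2653 I₀ · cos²(25°) = 0.2179 I₀.
Ratio = 0.2179 / 0.1989 = 1.095.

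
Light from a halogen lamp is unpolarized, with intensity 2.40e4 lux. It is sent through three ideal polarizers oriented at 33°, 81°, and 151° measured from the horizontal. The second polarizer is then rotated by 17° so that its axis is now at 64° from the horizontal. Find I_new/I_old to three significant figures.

Before rotation:
Unpolarized light through the first polarizer → I₁ = ½ I₀, now polarized at 33°.
I₂ = I₁ cos²(81° − 33°) = 0.5 I₀ · cos²(48°) = 0.2239 I₀.
I₃ = I₂ cos²(151° − 81°) = 0.2239 I₀ · cos²(70°) = 0.02619 I₀.
After rotation:
Unpolarized light through the first polarizer → I₁ = ½ I₀, now polarized at 33°.
I₂ = I₁ cos²(64° − 33°) = 0.5 I₀ · cos²(31°) = 0.3674 I₀.
I₃ = I₂ cos²(151° − 64°) = 0.3674 I₀ · cos²(87°) = 0.001006 I₀.
Ratio = 0.001006 / 0.02619 = 0.03842.

I_new/I_old ≈ 0.0384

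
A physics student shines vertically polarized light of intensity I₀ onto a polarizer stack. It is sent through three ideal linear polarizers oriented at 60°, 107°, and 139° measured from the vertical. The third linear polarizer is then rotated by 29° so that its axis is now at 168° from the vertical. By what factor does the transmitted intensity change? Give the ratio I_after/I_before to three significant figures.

I_new/I_old ≈ 0.327

Before rotation:
By Malus's law, I₁ = I₀ cos²(60° − 0°) = I₀ cos²(60°) = 0.25 I₀.
I₂ = I₁ cos²(107° − 60°) = 0.25 I₀ · cos²(47°) = 0.1163 I₀.
I₃ = I₂ cos²(139° − 107°) = 0.1163 I₀ · cos²(32°) = 0.08363 I₀.
After rotation:
I₁ = I₀ cos²(60° − 0°) = I₀ cos²(60°) = 0.25 I₀.
I₂ = I₁ cos²(107° − 60°) = 0.25 I₀ · cos²(47°) = 0.1163 I₀.
I₃ = I₂ cos²(168° − 107°) = 0.1163 I₀ · cos²(61°) = 0.02733 I₀.
Ratio = 0.02733 / 0.08363 = 0.3268.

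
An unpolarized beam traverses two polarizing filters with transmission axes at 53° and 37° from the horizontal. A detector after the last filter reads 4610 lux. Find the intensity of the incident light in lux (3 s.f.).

Unpolarized light through the first polarizer → I₁ = ½ I₀, now polarized at 53°.
I₂ = I₁ cos²(37° − 53°) = 0.5 I₀ · cos²(16°) = 0.462 I₀.
So 4610 lux = 0.462 I₀, giving I₀ = 4610/0.462 = 9978 lux.

I₀ ≈ 9980 lux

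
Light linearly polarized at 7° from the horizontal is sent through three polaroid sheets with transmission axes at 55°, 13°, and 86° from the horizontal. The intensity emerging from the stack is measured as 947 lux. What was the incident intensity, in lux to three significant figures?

I₀ ≈ 4.48e4 lux

I₁ = I₀ cos²(55° − 7°) = I₀ cos²(48°) = 0.4477 I₀.
I₂ = I₁ cos²(13° − 55°) = 0.4477 I₀ · cos²(42°) = 0.2473 I₀.
I₃ = I₂ cos²(86° − 13°) = 0.2473 I₀ · cos²(73°) = 0.02114 I₀.
So 947 lux = 0.02114 I₀, giving I₀ = 947/0.02114 = 4.48e+04 lux.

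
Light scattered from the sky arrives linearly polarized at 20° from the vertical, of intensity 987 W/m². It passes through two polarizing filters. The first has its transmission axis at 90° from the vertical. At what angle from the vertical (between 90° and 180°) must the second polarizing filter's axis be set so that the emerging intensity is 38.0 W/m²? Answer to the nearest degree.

By Malus's law, I₁ = I₀ cos²(90° − 20°) = I₀ cos²(70°) = 0.117 I₀.
Target fraction: 38.0 / 987 W/m² = 0.0385 of I₀.
Need I₂/I₀ = 0.0385, so cos²(θ − 90°) = 0.0385 / 0.117 = 0.3291.
θ − 90° = arccos(√0.3291) = 55.0°, giving θ ≈ 90 + 55.0 = 145.0°.

θ ≈ 145°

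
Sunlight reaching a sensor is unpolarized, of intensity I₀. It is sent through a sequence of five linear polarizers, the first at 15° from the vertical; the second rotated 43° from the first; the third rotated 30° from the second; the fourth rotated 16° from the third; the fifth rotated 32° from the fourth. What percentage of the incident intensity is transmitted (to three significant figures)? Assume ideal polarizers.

Unpolarized light through the first polarizer → I₁ = ½ I₀, now polarized at 15°.
I₂ = I₁ cos²(43°) = 0.5 · 0.5349 I₀ = 0.2674 I₀.
I₃ = I₂ cos²(30°) = 0.2674 · 0.75 I₀ = 0.2006 I₀.
I₄ = I₃ cos²(16°) = 0.2006 · 0.924 I₀ = 0.1853 I₀.
I₅ = I₄ cos²(32°) = 0.1853 · 0.7192 I₀ = 0.1333 I₀.
That is 13.33% of the incident intensity.

≈ 13.3%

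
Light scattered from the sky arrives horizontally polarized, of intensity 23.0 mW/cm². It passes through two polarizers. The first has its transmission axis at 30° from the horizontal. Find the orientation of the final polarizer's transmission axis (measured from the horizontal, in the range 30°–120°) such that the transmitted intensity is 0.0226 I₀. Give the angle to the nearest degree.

θ ≈ 110°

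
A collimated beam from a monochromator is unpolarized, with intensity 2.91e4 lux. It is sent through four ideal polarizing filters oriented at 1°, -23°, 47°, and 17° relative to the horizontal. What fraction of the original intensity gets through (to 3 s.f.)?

I/I₀ ≈ 0.0366

Unpolarized light through the first polarizer → I₁ = 2.91e4 lux/2 = 1.455e+04 lux, polarized at 1°.
I₂ = I₁ · cos²(24°) = 1.455e+04 · 0.8346 = 1.214e+04 lux.
I₃ = I₂ · cos²(70°) = 1.214e+04 · 0.117 = 1420 lux.
I₄ = I₃ · cos²(30°) = 1420 · 0.75 = 1065 lux.
Transmitted fraction = 0.03661.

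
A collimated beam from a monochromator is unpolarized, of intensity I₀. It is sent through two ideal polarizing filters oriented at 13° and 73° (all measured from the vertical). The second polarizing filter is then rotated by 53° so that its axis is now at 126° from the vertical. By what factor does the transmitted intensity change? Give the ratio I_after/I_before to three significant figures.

I_new/I_old ≈ 0.611

Before rotation:
Unpolarized light through the first polarizer → I₁ = ½ I₀, now polarized at 13°.
I₂ = I₁ cos²(73° − 13°) = 0.5 I₀ · cos²(60°) = 0.125 I₀.
After rotation:
Unpolarized light through the first polarizer → I₁ = ½ I₀, now polarized at 13°.
Angle between axes 1 and 2: 67°. I₂ = 0.5 I₀ · cos²(67°) = 0.07634 I₀.
Ratio = 0.07634 / 0.125 = 0.6107.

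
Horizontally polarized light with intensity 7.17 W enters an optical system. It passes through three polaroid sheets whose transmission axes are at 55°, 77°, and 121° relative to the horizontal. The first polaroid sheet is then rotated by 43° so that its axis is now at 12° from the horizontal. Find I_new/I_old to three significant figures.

Before rotation:
By Malus's law, I₁ = I₀ cos²(55° − 0°) = I₀ cos²(55°) = 0.329 I₀.
I₂ = I₁ cos²(77° − 55°) = 0.329 I₀ · cos²(22°) = 0.2828 I₀.
I₃ = I₂ cos²(121° − 77°) = 0.2828 I₀ · cos²(44°) = 0.1463 I₀.
After rotation:
I₁ = I₀ cos²(12° − 0°) = I₀ cos²(12°) = 0.9568 I₀.
I₂ = I₁ cos²(77° − 12°) = 0.9568 I₀ · cos²(65°) = 0.1709 I₀.
I₃ = I₂ cos²(121° − 77°) = 0.1709 I₀ · cos²(44°) = 0.08842 I₀.
Ratio = 0.08842 / 0.1463 = 0.6042.

I_new/I_old ≈ 0.604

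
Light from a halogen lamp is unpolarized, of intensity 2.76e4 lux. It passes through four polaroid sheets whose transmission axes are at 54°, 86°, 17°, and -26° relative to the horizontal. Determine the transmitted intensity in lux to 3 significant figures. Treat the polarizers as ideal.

I ≈ 682 lux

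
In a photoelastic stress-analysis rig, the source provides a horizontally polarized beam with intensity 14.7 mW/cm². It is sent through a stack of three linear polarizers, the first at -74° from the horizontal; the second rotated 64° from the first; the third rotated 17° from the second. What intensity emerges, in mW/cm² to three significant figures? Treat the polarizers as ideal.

By Malus's law, I₁ = 14.7 mW/cm² · cos²(74°) = 1.117 mW/cm².
I₂ = I₁ · cos²(64°) = 1.117 · 0.1922 = 0.2146 mW/cm².
I₃ = I₂ · cos²(17°) = 0.2146 · 0.9145 = 0.1963 mW/cm².

I ≈ 0.196 mW/cm²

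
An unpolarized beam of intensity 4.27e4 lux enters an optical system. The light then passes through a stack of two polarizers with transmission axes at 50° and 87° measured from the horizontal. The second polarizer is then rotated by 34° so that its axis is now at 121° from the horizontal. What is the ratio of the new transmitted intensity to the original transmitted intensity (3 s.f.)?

I_new/I_old ≈ 0.166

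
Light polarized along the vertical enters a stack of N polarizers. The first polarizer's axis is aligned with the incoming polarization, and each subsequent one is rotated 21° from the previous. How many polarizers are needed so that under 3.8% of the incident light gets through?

N = 25

First polarizer is aligned with the polarization: full transmission.
Each further stage multiplies by cos²(21°) = 0.8716.
After N polarizers: T = 0.8716^(N−1). Require T < 0.038 ⇒ N−1 > ln(0.038)/ln(0.8716) = 23.79, so N−1 ≥ 24 and N = 25.
Check: N=25 gives T = 0.03692 < 0.038; N=24 gives T = 0.04236.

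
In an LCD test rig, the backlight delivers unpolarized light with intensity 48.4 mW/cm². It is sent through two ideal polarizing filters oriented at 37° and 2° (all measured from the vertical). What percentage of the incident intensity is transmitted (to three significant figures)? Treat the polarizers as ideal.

Unpolarized light through the first polarizer → I₁ = 48.4 mW/cm²/2 = 24.2 mW/cm², polarized at 37°.
I₂ = I₁ · cos²(35°) = 24.2 · 0.671 = 16.24 mW/cm².
That is 33.55% of the incident intensity.

≈ 33.6%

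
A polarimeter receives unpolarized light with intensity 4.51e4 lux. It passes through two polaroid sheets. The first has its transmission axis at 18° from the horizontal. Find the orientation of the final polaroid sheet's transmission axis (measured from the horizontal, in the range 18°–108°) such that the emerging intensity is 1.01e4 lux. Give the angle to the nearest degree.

θ ≈ 66°

Unpolarized light through the first polarizer → I₁ = ½ I₀, now polarized at 18°.
Target fraction: 1.01e4 / 4.51e4 lux = 0.2239 of I₀.
Need I₂/I₀ = 0.2239, so cos²(θ − 18°) = 0.2239 / 0.5 = 0.4479.
θ − 18° = arccos(√0.4479) = 48.0°, giving θ ≈ 18 + 48.0 = 66.0°.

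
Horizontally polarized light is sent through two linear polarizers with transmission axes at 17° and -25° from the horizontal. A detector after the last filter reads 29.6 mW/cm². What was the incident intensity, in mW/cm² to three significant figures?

I₀ ≈ 58.6 mW/cm²

I₁ = I₀ cos²(17° − 0°) = I₀ cos²(17°) = 0.9145 I₀.
I₂ = I₁ cos²(-25° − 17°) = 0.9145 I₀ · cos²(42°) = 0.5051 I₀.
So 29.6 mW/cm² = 0.5051 I₀, giving I₀ = 29.6/0.5051 = 58.61 mW/cm².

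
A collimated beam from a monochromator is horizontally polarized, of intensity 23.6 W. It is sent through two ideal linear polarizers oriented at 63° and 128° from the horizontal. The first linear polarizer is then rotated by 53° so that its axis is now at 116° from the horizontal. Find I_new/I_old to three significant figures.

Before rotation:
I₁ = I₀ cos²(63° − 0°) = I₀ cos²(63°) = 0.2061 I₀.
I₂ = I₁ cos²(128° − 63°) = 0.2061 I₀ · cos²(65°) = 0.03681 I₀.
After rotation:
I₁ = I₀ cos²(116° − 0°) = I₀ cos²(64°) = 0.1922 I₀.
I₂ = I₁ cos²(128° − 116°) = 0.1922 I₀ · cos²(12°) = 0.1839 I₀.
Ratio = 0.1839 / 0.03681 = 4.995.

I_new/I_old ≈ 4.99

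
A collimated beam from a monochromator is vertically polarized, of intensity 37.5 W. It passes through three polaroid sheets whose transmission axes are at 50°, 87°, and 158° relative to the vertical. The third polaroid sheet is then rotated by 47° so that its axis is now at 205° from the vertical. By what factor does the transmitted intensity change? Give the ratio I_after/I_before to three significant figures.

Before rotation:
I₁ = I₀ cos²(50° − 0°) = I₀ cos²(50°) = 0.4132 I₀.
I₂ = I₁ cos²(87° − 50°) = 0.4132 I₀ · cos²(37°) = 0.2635 I₀.
I₃ = I₂ cos²(158° − 87°) = 0.2635 I₀ · cos²(71°) = 0.02793 I₀.
After rotation:
I₁ = I₀ cos²(50° − 0°) = I₀ cos²(50°) = 0.4132 I₀.
I₂ = I₁ cos²(87° − 50°) = 0.4132 I₀ · cos²(37°) = 0.2635 I₀.
Angle between axes 2 and 3: 62°. I₃ = 0.2635 I₀ · cos²(62°) = 0.05808 I₀.
Ratio = 0.05808 / 0.02793 = 2.079.

I_new/I_old ≈ 2.08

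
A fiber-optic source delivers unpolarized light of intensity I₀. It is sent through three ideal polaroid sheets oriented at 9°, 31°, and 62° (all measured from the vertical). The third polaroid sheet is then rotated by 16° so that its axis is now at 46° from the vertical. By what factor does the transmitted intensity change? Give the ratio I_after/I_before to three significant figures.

Before rotation:
Unpolarized light through the first polarizer → I₁ = ½ I₀, now polarized at 9°.
I₂ = I₁ cos²(31° − 9°) = 0.5 I₀ · cos²(22°) = 0.4298 I₀.
I₃ = I₂ cos²(62° − 31°) = 0.4298 I₀ · cos²(31°) = 0.3158 I₀.
After rotation:
Unpolarized light through the first polarizer → I₁ = ½ I₀, now polarized at 9°.
I₂ = I₁ cos²(31° − 9°) = 0.5 I₀ · cos²(22°) = 0.4298 I₀.
I₃ = I₂ cos²(46° − 31°) = 0.4298 I₀ · cos²(15°) = 0.401 I₀.
Ratio = 0.401 / 0.3158 = 1.27.

I_new/I_old ≈ 1.27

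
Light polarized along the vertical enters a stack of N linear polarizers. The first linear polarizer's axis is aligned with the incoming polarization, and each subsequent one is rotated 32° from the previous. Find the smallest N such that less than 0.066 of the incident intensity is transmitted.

First polarizer is aligned with the polarization: full transmission.
Each further stage multiplies by cos²(32°) = 0.7192.
After N polarizers: T = 0.7192^(N−1). Require T < 0.066 ⇒ N−1 > ln(0.066)/ln(0.7192) = 8.25, so N−1 ≥ 9 and N = 10.
Check: N=10 gives T = 0.05147 < 0.066; N=9 gives T = 0.07157.

N = 10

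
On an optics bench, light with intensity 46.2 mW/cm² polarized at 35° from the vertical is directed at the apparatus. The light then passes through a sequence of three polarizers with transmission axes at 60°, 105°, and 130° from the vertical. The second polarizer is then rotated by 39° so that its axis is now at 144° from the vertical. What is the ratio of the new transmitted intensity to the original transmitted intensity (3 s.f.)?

I_new/I_old ≈ 0.0250

Before rotation:
By Malus's law, I₁ = I₀ cos²(60° − 35°) = I₀ cos²(25°) = 0.8214 I₀.
I₂ = I₁ cos²(105° − 60°) = 0.8214 I₀ · cos²(45°) = 0.4107 I₀.
I₃ = I₂ cos²(130° − 105°) = 0.4107 I₀ · cos²(25°) = 0.3373 I₀.
After rotation:
I₁ = I₀ cos²(60° − 35°) = I₀ cos²(25°) = 0.8214 I₀.
I₂ = I₁ cos²(144° − 60°) = 0.8214 I₀ · cos²(84°) = 0.008975 I₀.
I₃ = I₂ cos²(130° − 144°) = 0.008975 I₀ · cos²(14°) = 0.008449 I₀.
Ratio = 0.008449 / 0.3373 = 0.02505.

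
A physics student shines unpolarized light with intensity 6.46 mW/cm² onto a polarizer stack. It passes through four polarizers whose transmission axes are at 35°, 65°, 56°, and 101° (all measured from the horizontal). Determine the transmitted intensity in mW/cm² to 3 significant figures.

Unpolarized light through the first polarizer → I₁ = 6.46 mW/cm²/2 = 3.23 mW/cm², polarized at 35°.
I₂ = I₁ · cos²(30°) = 3.23 · 0.75 = 2.423 mW/cm².
I₃ = I₂ · cos²(9°) = 2.423 · 0.9755 = 2.363 mW/cm².
I₄ = I₃ · cos²(45°) = 2.363 · 0.5 = 1.182 mW/cm².

I ≈ 1.18 mW/cm²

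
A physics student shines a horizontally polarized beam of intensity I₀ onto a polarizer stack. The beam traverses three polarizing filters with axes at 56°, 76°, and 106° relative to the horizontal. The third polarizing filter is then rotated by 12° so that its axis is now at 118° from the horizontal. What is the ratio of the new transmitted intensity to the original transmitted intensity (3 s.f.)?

Before rotation:
I₁ = I₀ cos²(56° − 0°) = I₀ cos²(56°) = 0.3127 I₀.
I₂ = I₁ cos²(76° − 56°) = 0.3127 I₀ · cos²(20°) = 0.2761 I₀.
I₃ = I₂ cos²(106° − 76°) = 0.2761 I₀ · cos²(30°) = 0.2071 I₀.
After rotation:
I₁ = I₀ cos²(56° − 0°) = I₀ cos²(56°) = 0.3127 I₀.
I₂ = I₁ cos²(76° − 56°) = 0.3127 I₀ · cos²(20°) = 0.2761 I₀.
I₃ = I₂ cos²(118° − 76°) = 0.2761 I₀ · cos²(42°) = 0.1525 I₀.
Ratio = 0.1525 / 0.2071 = 0.7364.

I_new/I_old ≈ 0.736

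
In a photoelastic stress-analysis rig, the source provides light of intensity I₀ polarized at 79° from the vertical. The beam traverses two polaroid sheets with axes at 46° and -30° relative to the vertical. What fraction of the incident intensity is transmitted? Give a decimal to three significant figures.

I₁ = I₀ cos²(46° − 79°) = I₀ cos²(33°) = 0.7034 I₀.
I₂ = I₁ cos²(-30° − 46°) = 0.7034 I₀ · cos²(76°) = 0.04117 I₀.
Transmitted fraction = 0.04117.

≈ 0.0412 I₀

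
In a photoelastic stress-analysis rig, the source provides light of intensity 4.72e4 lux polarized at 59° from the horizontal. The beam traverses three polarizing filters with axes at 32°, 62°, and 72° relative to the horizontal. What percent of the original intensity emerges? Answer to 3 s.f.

≈ 57.7%

I₁ = 4.72e4 lux · cos²(27°) = 3.747e+04 lux.
I₂ = I₁ · cos²(30°) = 3.747e+04 · 0.75 = 2.81e+04 lux.
I₃ = I₂ · cos²(10°) = 2.81e+04 · 0.9698 = 2.726e+04 lux.
That is 57.75% of the incident intensity.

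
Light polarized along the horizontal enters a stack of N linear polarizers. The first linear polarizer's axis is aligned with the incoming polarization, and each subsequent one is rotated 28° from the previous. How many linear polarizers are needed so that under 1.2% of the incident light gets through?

N = 19

First polarizer is aligned with the polarization: full transmission.
Each further stage multiplies by cos²(28°) = 0.7796.
After N polarizers: T = 0.7796^(N−1). Require T < 0.012 ⇒ N−1 > ln(0.012)/ln(0.7796) = 17.76, so N−1 ≥ 18 and N = 19.
Check: N=19 gives T = 0.01132 < 0.012; N=18 gives T = 0.01451.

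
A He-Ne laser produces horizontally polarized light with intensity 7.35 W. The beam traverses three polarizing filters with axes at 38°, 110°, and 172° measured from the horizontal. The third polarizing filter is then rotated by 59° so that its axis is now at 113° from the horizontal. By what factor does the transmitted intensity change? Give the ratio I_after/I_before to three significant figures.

I_new/I_old ≈ 4.52

Before rotation:
I₁ = I₀ cos²(38° − 0°) = I₀ cos²(38°) = 0.621 I₀.
I₂ = I₁ cos²(110° − 38°) = 0.621 I₀ · cos²(72°) = 0.0593 I₀.
I₃ = I₂ cos²(172° − 110°) = 0.0593 I₀ · cos²(62°) = 0.01307 I₀.
After rotation:
I₁ = I₀ cos²(38° − 0°) = I₀ cos²(38°) = 0.621 I₀.
I₂ = I₁ cos²(110° − 38°) = 0.621 I₀ · cos²(72°) = 0.0593 I₀.
I₃ = I₂ cos²(113° − 110°) = 0.0593 I₀ · cos²(3°) = 0.05913 I₀.
Ratio = 0.05913 / 0.01307 = 4.525.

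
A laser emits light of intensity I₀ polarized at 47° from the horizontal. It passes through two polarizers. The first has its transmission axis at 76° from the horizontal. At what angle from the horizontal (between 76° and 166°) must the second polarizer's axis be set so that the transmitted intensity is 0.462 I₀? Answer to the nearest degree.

By Malus's law, I₁ = I₀ cos²(76° − 47°) = I₀ cos²(29°) = 0.765 I₀.
Need I₂/I₀ = 0.462, so cos²(θ − 76°) = 0.462 / 0.765 = 0.604.
θ − 76° = arccos(√0.604) = 39.0°, giving θ ≈ 76 + 39.0 = 115.0°.

θ ≈ 115°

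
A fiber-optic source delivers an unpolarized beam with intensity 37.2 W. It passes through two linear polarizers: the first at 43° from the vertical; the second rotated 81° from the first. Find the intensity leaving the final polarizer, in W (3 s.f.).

I ≈ 0.455 W

Unpolarized light through the first polarizer → I₁ = 37.2 W/2 = 18.6 W, polarized at 43°.
I₂ = I₁ · cos²(81°) = 18.6 · 0.02447 = 0.4552 W.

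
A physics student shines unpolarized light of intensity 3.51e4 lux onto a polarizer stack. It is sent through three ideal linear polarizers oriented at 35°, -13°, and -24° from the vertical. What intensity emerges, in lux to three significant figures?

Unpolarized light through the first polarizer → I₁ = 3.51e4 lux/2 = 1.755e+04 lux, polarized at 35°.
I₂ = I₁ · cos²(48°) = 1.755e+04 · 0.4477 = 7858 lux.
I₃ = I₂ · cos²(11°) = 7858 · 0.9636 = 7572 lux.

I ≈ 7570 lux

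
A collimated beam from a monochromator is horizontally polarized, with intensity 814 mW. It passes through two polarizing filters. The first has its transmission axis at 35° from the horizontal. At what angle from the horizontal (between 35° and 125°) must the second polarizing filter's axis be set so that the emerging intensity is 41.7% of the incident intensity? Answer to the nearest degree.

By Malus's law, I₁ = I₀ cos²(35° − 0°) = I₀ cos²(35°) = 0.671 I₀.
Need I₂/I₀ = 0.417, so cos²(θ − 35°) = 0.417 / 0.671 = 0.6215.
θ − 35° = arccos(√0.6215) = 38.0°, giving θ ≈ 35 + 38.0 = 73.0°.

θ ≈ 73°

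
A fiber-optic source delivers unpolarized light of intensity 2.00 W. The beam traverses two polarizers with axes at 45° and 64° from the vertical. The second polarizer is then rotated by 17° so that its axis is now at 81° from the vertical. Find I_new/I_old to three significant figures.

Before rotation:
Unpolarized light through the first polarizer → I₁ = ½ I₀, now polarized at 45°.
I₂ = I₁ cos²(64° − 45°) = 0.5 I₀ · cos²(19°) = 0.447 I₀.
After rotation:
Unpolarized light through the first polarizer → I₁ = ½ I₀, now polarized at 45°.
I₂ = I₁ cos²(81° − 45°) = 0.5 I₀ · cos²(36°) = 0.3273 I₀.
Ratio = 0.3273 / 0.447 = 0.7321.

I_new/I_old ≈ 0.732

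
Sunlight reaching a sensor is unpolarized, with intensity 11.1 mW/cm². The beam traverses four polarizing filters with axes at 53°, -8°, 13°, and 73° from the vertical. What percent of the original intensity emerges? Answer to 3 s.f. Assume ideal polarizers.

≈ 2.56%

Unpolarized light through the first polarizer → I₁ = 11.1 mW/cm²/2 = 5.55 mW/cm², polarized at 53°.
I₂ = I₁ · cos²(61°) = 5.55 · 0.235 = 1.304 mW/cm².
I₃ = I₂ · cos²(21°) = 1.304 · 0.8716 = 1.137 mW/cm².
I₄ = I₃ · cos²(60°) = 1.137 · 0.25 = 0.2842 mW/cm².
That is 2.561% of the incident intensity.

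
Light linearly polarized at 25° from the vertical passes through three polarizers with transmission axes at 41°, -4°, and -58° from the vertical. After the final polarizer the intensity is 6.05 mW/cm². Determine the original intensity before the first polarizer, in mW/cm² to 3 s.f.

I₀ ≈ 37.9 mW/cm²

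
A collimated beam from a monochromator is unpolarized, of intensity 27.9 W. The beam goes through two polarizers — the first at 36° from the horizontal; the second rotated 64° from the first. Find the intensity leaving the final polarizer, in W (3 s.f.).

Unpolarized light through the first polarizer → I₁ = 27.9 W/2 = 13.95 W, polarized at 36°.
I₂ = I₁ · cos²(64°) = 13.95 · 0.1922 = 2.681 W.

I ≈ 2.68 W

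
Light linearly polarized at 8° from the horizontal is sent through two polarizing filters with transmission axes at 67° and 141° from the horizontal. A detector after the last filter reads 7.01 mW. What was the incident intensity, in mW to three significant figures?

I₁ = I₀ cos²(67° − 8°) = I₀ cos²(59°) = 0.2653 I₀.
I₂ = I₁ cos²(141° − 67°) = 0.2653 I₀ · cos²(74°) = 0.02015 I₀.
So 7.01 mW = 0.02015 I₀, giving I₀ = 7.01/0.02015 = 347.8 mW.

I₀ ≈ 348 mW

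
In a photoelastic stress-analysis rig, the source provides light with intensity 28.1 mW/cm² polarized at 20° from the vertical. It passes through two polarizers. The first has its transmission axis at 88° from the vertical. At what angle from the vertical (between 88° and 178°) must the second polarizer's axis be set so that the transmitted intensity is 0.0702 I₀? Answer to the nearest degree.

θ ≈ 133°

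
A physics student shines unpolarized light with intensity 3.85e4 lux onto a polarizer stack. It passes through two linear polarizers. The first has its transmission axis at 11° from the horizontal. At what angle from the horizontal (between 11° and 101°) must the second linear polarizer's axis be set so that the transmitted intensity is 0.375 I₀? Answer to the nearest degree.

θ ≈ 41°

Unpolarized light through the first polarizer → I₁ = ½ I₀, now polarized at 11°.
Need I₂/I₀ = 0.375, so cos²(θ − 11°) = 0.375 / 0.5 = 0.75.
θ − 11° = arccos(√0.75) = 30.0°, giving θ ≈ 11 + 30.0 = 41.0°.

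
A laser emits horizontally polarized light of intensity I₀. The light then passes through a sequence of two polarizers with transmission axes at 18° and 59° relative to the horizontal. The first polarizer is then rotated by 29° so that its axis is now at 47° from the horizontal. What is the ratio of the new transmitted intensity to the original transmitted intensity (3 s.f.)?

I_new/I_old ≈ 0.864

Before rotation:
I₁ = I₀ cos²(18° − 0°) = I₀ cos²(18°) = 0.9045 I₀.
I₂ = I₁ cos²(59° − 18°) = 0.9045 I₀ · cos²(41°) = 0.5152 I₀.
After rotation:
I₁ = I₀ cos²(47° − 0°) = I₀ cos²(47°) = 0.4651 I₀.
I₂ = I₁ cos²(59° − 47°) = 0.4651 I₀ · cos²(12°) = 0.445 I₀.
Ratio = 0.445 / 0.5152 = 0.8638.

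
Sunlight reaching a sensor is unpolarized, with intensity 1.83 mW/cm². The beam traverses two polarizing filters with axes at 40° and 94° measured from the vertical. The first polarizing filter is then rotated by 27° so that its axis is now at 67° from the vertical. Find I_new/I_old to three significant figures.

Before rotation:
Unpolarized light through the first polarizer → I₁ = ½ I₀, now polarized at 40°.
I₂ = I₁ cos²(94° − 40°) = 0.5 I₀ · cos²(54°) = 0.1727 I₀.
After rotation:
Unpolarized light through the first polarizer → I₁ = ½ I₀, now polarized at 67°.
I₂ = I₁ cos²(94° − 67°) = 0.5 I₀ · cos²(27°) = 0.3969 I₀.
Ratio = 0.3969 / 0.1727 = 2.298.

I_new/I_old ≈ 2.30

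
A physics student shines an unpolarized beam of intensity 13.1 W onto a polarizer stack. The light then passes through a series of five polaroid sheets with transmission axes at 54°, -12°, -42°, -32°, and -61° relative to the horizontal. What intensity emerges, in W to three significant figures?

I ≈ 0.603 W

Unpolarized light through the first polarizer → I₁ = 13.1 W/2 = 6.55 W, polarized at 54°.
I₂ = I₁ · cos²(66°) = 6.55 · 0.1654 = 1.084 W.
I₃ = I₂ · cos²(30°) = 1.084 · 0.75 = 0.8127 W.
I₄ = I₃ · cos²(10°) = 0.8127 · 0.9698 = 0.7882 W.
I₅ = I₄ · cos²(29°) = 0.7882 · 0.765 = 0.6029 W.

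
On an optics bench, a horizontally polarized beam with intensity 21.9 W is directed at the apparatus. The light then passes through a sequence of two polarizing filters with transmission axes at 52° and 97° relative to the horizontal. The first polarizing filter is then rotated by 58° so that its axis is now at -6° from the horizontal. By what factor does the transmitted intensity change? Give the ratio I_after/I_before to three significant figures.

I_new/I_old ≈ 0.264

Before rotation:
By Malus's law, I₁ = I₀ cos²(52° − 0°) = I₀ cos²(52°) = 0.379 I₀.
I₂ = I₁ cos²(97° − 52°) = 0.379 I₀ · cos²(45°) = 0.1895 I₀.
After rotation:
I₁ = I₀ cos²(-6° − 0°) = I₀ cos²(6°) = 0.9891 I₀.
Angle between axes 1 and 2: 77°. I₂ = 0.9891 I₀ · cos²(77°) = 0.05005 I₀.
Ratio = 0.05005 / 0.1895 = 0.2641.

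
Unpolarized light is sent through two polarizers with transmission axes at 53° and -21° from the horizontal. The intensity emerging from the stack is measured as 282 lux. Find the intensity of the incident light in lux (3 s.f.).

Unpolarized light through the first polarizer → I₁ = ½ I₀, now polarized at 53°.
I₂ = I₁ cos²(-21° − 53°) = 0.5 I₀ · cos²(74°) = 0.03799 I₀.
So 282 lux = 0.03799 I₀, giving I₀ = 282/0.03799 = 7423 lux.

I₀ ≈ 7420 lux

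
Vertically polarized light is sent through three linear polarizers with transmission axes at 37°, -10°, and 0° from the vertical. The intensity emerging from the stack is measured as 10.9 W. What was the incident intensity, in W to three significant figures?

I₁ = I₀ cos²(37° − 0°) = I₀ cos²(37°) = 0.6378 I₀.
I₂ = I₁ cos²(-10° − 37°) = 0.6378 I₀ · cos²(47°) = 0.2967 I₀.
I₃ = I₂ cos²(0° + 10°) = 0.2967 I₀ · cos²(10°) = 0.2877 I₀.
So 10.9 W = 0.2877 I₀, giving I₀ = 10.9/0.2877 = 37.88 W.

I₀ ≈ 37.9 W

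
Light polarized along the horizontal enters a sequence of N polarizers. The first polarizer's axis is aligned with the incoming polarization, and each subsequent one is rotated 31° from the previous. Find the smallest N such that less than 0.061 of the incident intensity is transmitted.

N = 11

First polarizer is aligned with the polarization: full transmission.
Each further stage multiplies by cos²(31°) = 0.7347.
After N polarizers: T = 0.7347^(N−1). Require T < 0.061 ⇒ N−1 > ln(0.061)/ln(0.7347) = 9.07, so N−1 ≥ 10 and N = 11.
Check: N=11 gives T = 0.04585 < 0.061; N=10 gives T = 0.0624.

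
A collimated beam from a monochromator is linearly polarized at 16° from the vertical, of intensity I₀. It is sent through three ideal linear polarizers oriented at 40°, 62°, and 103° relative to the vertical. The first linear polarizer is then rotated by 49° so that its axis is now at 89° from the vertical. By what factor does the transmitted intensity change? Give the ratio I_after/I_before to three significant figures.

Before rotation:
I₁ = I₀ cos²(40° − 16°) = I₀ cos²(24°) = 0.8346 I₀.
I₂ = I₁ cos²(62° − 40°) = 0.8346 I₀ · cos²(22°) = 0.7175 I₀.
I₃ = I₂ cos²(103° − 62°) = 0.7175 I₀ · cos²(41°) = 0.4087 I₀.
After rotation:
I₁ = I₀ cos²(89° − 16°) = I₀ cos²(73°) = 0.08548 I₀.
I₂ = I₁ cos²(62° − 89°) = 0.08548 I₀ · cos²(27°) = 0.06786 I₀.
I₃ = I₂ cos²(103° − 62°) = 0.06786 I₀ · cos²(41°) = 0.03865 I₀.
Ratio = 0.03865 / 0.4087 = 0.09459.

I_new/I_old ≈ 0.0946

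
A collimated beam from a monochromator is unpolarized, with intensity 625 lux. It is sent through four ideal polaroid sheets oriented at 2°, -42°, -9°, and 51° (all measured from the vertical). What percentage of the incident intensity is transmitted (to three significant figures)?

≈ 4.55%

Unpolarized light through the first polarizer → I₁ = 625 lux/2 = 312.5 lux, polarized at 2°.
I₂ = I₁ · cos²(44°) = 312.5 · 0.5174 = 161.7 lux.
I₃ = I₂ · cos²(33°) = 161.7 · 0.7034 = 113.7 lux.
I₄ = I₃ · cos²(60°) = 113.7 · 0.25 = 28.43 lux.
That is 4.549% of the incident intensity.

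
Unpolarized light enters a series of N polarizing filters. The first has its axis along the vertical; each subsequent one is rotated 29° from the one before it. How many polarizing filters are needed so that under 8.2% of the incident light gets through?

N = 8

First polarizer halves the unpolarized light: factor 1/2.
Each further stage multiplies by cos²(29°) = 0.765.
After N polarizers: T = 0.5·0.765^(N−1). Require T < 0.082 ⇒ N−1 > ln(0.082/0.5)/ln(0.765) = 6.75, so N−1 ≥ 7 and N = 8.
Check: N=8 gives T = 0.07664 < 0.082; N=7 gives T = 0.1002.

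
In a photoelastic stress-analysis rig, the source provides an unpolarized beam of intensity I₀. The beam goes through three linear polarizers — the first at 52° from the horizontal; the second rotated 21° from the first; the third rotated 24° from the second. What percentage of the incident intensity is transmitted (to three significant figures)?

≈ 36.4%

Unpolarized light through the first polarizer → I₁ = ½ I₀, now polarized at 52°.
I₂ = I₁ cos²(21°) = 0.5 · 0.8716 I₀ = 0.4358 I₀.
I₃ = I₂ cos²(24°) = 0.4358 · 0.8346 I₀ = 0.3637 I₀.
That is 36.37% of the incident intensity.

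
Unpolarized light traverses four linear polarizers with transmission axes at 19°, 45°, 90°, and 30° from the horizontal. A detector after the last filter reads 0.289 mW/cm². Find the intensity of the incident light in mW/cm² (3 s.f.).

Unpolarized light through the first polarizer → I₁ = ½ I₀, now polarized at 19°.
I₂ = I₁ cos²(45° − 19°) = 0.5 I₀ · cos²(26°) = 0.4039 I₀.
I₃ = I₂ cos²(90° − 45°) = 0.4039 I₀ · cos²(45°) = 0.202 I₀.
I₄ = I₃ cos²(30° − 90°) = 0.202 I₀ · cos²(60°) = 0.05049 I₀.
So 0.289 mW/cm² = 0.05049 I₀, giving I₀ = 0.289/0.05049 = 5.724 mW/cm².

I₀ ≈ 5.72 mW/cm²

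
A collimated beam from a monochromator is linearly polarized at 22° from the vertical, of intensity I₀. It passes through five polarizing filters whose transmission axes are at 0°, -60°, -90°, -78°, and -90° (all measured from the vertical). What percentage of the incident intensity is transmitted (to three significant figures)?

≈ 14.8%

I₁ = I₀ cos²(0° − 22°) = I₀ cos²(22°) = 0.8597 I₀.
I₂ = I₁ cos²(-60° − 0°) = 0.8597 I₀ · cos²(60°) = 0.2149 I₀.
I₃ = I₂ cos²(-90° + 60°) = 0.2149 I₀ · cos²(30°) = 0.1612 I₀.
I₄ = I₃ cos²(-78° + 90°) = 0.1612 I₀ · cos²(12°) = 0.1542 I₀.
I₅ = I₄ cos²(-90° + 78°) = 0.1542 I₀ · cos²(12°) = 0.1476 I₀.
That is 14.76% of the incident intensity.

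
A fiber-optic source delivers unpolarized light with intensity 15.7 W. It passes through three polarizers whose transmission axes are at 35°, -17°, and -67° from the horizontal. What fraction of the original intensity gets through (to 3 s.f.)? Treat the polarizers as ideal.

I/I₀ ≈ 0.0783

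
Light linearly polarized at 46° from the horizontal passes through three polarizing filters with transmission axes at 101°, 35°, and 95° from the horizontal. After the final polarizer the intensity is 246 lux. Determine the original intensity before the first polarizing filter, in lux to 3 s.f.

I₀ ≈ 1.81e4 lux

I₁ = I₀ cos²(101° − 46°) = I₀ cos²(55°) = 0.329 I₀.
I₂ = I₁ cos²(35° − 101°) = 0.329 I₀ · cos²(66°) = 0.05443 I₀.
I₃ = I₂ cos²(95° − 35°) = 0.05443 I₀ · cos²(60°) = 0.01361 I₀.
So 246 lux = 0.01361 I₀, giving I₀ = 246/0.01361 = 1.808e+04 lux.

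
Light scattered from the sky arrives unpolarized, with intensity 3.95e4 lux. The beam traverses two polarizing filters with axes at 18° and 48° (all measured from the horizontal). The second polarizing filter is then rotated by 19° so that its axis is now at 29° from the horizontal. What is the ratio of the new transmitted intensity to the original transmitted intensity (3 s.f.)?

Before rotation:
Unpolarized light through the first polarizer → I₁ = ½ I₀, now polarized at 18°.
I₂ = I₁ cos²(48° − 18°) = 0.5 I₀ · cos²(30°) = 0.375 I₀.
After rotation:
Unpolarized light through the first polarizer → I₁ = ½ I₀, now polarized at 18°.
I₂ = I₁ cos²(29° − 18°) = 0.5 I₀ · cos²(11°) = 0.4818 I₀.
Ratio = 0.4818 / 0.375 = 1.285.

I_new/I_old ≈ 1.28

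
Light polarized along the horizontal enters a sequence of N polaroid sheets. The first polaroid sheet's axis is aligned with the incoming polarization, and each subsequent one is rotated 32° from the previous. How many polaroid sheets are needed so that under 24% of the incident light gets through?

First polarizer is aligned with the polarization: full transmission.
Each further stage multiplies by cos²(32°) = 0.7192.
After N polarizers: T = 0.7192^(N−1). Require T < 0.24 ⇒ N−1 > ln(0.24)/ln(0.7192) = 4.33, so N−1 ≥ 5 and N = 6.
Check: N=6 gives T = 0.1924 < 0.24; N=5 gives T = 0.2675.

N = 6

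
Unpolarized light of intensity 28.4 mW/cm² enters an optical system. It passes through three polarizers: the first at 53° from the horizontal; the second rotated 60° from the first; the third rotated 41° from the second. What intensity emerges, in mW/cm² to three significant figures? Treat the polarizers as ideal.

Unpolarized light through the first polarizer → I₁ = 28.4 mW/cm²/2 = 14.2 mW/cm², polarized at 53°.
I₂ = I₁ · cos²(60°) = 14.2 · 0.25 = 3.55 mW/cm².
I₃ = I₂ · cos²(41°) = 3.55 · 0.5696 = 2.022 mW/cm².

I ≈ 2.02 mW/cm²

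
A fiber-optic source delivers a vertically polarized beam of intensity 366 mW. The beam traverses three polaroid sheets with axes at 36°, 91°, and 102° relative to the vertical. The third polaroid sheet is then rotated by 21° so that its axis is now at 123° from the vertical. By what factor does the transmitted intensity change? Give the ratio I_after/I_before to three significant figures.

Before rotation:
I₁ = I₀ cos²(36° − 0°) = I₀ cos²(36°) = 0.6545 I₀.
I₂ = I₁ cos²(91° − 36°) = 0.6545 I₀ · cos²(55°) = 0.2153 I₀.
I₃ = I₂ cos²(102° − 91°) = 0.2153 I₀ · cos²(11°) = 0.2075 I₀.
After rotation:
I₁ = I₀ cos²(36° − 0°) = I₀ cos²(36°) = 0.6545 I₀.
I₂ = I₁ cos²(91° − 36°) = 0.6545 I₀ · cos²(55°) = 0.2153 I₀.
I₃ = I₂ cos²(123° − 91°) = 0.2153 I₀ · cos²(32°) = 0.1549 I₀.
Ratio = 0.1549 / 0.2075 = 0.7464.

I_new/I_old ≈ 0.746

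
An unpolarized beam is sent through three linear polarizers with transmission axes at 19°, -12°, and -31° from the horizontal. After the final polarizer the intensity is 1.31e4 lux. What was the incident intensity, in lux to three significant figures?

Unpolarized light through the first polarizer → I₁ = ½ I₀, now polarized at 19°.
I₂ = I₁ cos²(-12° − 19°) = 0.5 I₀ · cos²(31°) = 0.3674 I₀.
I₃ = I₂ cos²(-31° + 12°) = 0.3674 I₀ · cos²(19°) = 0.3284 I₀.
So 1.31e4 lux = 0.3284 I₀, giving I₀ = 1.31e4/0.3284 = 3.989e+04 lux.

I₀ ≈ 3.99e4 lux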